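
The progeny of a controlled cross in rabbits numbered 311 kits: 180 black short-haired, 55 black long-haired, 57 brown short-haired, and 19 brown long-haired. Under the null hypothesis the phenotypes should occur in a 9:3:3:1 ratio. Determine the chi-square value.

The 9:3:3:1 ratio has 16 parts, so with N = 311 the expected counts are:
  black short-haired: 311 × 9/16 = 174.9375
  black long-haired: 311 × 3/16 = 58.3125
  brown short-haired: 311 × 3/16 = 58.3125
  brown long-haired: 311 × 1/16 = 19.4375
χ² = Σ (O − E)² / E
  black short-haired: (180 − 174.9375)² / 174.9375 = 0.1465
  black long-haired: (55 − 58.3125)² / 58.3125 = 0.1882
  brown short-haired: (57 − 58.3125)² / 58.3125 = 0.0295
  brown long-haired: (19 − 19.4375)² / 19.4375 = 0.0098
χ² = 0.1465 + 0.1882 + 0.0295 + 0.0098 = 0.374

0.374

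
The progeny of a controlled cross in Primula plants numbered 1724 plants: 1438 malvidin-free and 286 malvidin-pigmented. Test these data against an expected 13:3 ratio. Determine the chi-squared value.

5.283

Expected counts for N = 1724 under a 13:3 ratio (total parts = 16):
  malvidin-free: 1724 × 13/16 = 1400.75
  malvidin-pigmented: 1724 × 3/16 = 323.25
χ² = Σ (O − E)² / E
  malvidin-free: (1438 − 1400.75)² / 1400.75 = 0.9906
  malvidin-pigmented: (286 − 323.25)² / 323.25 = 4.2925
χ² = 0.9906 + 4.2925 = 5.2831 ≈ 5.283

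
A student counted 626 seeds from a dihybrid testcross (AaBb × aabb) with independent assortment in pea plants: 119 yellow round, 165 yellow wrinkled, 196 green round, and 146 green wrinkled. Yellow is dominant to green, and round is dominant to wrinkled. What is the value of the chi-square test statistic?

20.121

A dihybrid testcross with independent assortment gives a 1:1:1:1 ratio.
Under the 1:1:1:1 hypothesis (Σ ratio = 4, N = 626):
  yellow round: 626 × 1/4 = 156.5
  yellow wrinkled: 626 × 1/4 = 156.5
  green round: 626 × 1/4 = 156.5
  green wrinkled: 626 × 1/4 = 156.5
χ² = Σ (O − E)² / E
  yellow round: (119 − 156.5)² / 156.5 = 8.9856
  yellow wrinkled: (165 − 156.5)² / 156.5 = 0.4617
  green round: (196 − 156.5)² / 156.5 = 9.9696
  green wrinkled: (146 − 156.5)² / 156.5 = 0.7045
χ² = 8.9856 + 0.4617 + 9.9696 + 0.7045 = 20.1214 ≈ 20.121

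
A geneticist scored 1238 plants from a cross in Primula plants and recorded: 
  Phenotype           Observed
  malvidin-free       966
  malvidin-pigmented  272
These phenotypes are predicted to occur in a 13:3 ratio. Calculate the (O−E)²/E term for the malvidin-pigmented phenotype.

6.850

Under the 13:3 hypothesis (Σ ratio = 16, N = 1238):
  malvidin-free: 1238 × 13/16 = 1005.875
  malvidin-pigmented: 1238 × 3/16 = 232.125
Contribution of malvidin-pigmented: (272 − 232.125)² / 232.125 = 6.8498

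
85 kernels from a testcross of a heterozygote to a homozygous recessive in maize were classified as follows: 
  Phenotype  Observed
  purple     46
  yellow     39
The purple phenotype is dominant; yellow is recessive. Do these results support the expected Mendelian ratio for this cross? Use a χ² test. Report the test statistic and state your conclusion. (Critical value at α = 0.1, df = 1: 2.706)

0.576; consistent

A testcross of a heterozygote (Aa × aa) gives a 1:1 phenotypic ratio.
Under the 1:1 hypothesis (Σ ratio = 2, N = 85):
  purple: 85 × 1/2 = 42.5
  yellow: 85 × 1/2 = 42.5
χ² = Σ (O − E)² / E
  purple: (46 − 42.5)² / 42.5 = 0.2882
  yellow: (39 − 42.5)² / 42.5 = 0.2882
χ² = 0.2882 + 0.2882 = 0.5764 ≈ 0.576
Degrees of freedom = 2 − 1 = 1; critical value at α = 0.1 is 2.706.
Since 0.576 < 2.706, we fail to reject the null hypothesis — the data are consistent with the 1:1 ratio.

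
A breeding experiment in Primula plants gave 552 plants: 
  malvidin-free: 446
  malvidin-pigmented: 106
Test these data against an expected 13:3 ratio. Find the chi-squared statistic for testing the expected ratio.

Total ratio parts = 16. Expected numbers out of 552:
  malvidin-free: 552 × 13/16 = 448.5
  malvidin-pigmented: 552 × 3/16 = 103.5
χ² = Σ (O − E)² / E
  malvidin-free: (446 − 448.5)² / 448.5 = 0.0139
  malvidin-pigmented: (106 − 103.5)² / 103.5 = 0.0604
χ² = 0.0139 + 0.0604 = 0.0743 ≈ 0.074

0.074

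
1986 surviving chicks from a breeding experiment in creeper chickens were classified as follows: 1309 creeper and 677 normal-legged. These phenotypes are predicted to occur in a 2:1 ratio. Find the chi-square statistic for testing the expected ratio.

0.510

Expected counts for N = 1986 under a 2:1 ratio (total parts = 3):
  creeper: 1986 × 2/3 = 1324
  normal-legged: 1986 × 1/3 = 662
χ² = Σ (O − E)² / E
  creeper: (1309 − 1324)² / 1324 = 0.1699
  normal-legged: (677 − 662)² / 662 = 0.3399
χ² = 0.1699 + 0.3399 = 0.5098 ≈ 0.510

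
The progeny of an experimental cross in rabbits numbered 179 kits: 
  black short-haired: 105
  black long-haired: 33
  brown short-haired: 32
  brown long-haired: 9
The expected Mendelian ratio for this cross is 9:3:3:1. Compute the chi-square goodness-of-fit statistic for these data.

Total ratio parts = 16. Expected numbers out of 179:
  black short-haired: 179 × 9/16 = 100.6875
  black long-haired: 179 × 3/16 = 33.5625
  brown short-haired: 179 × 3/16 = 33.5625
  brown long-haired: 179 × 1/16 = 11.1875
χ² = Σ (O − E)² / E
  black short-haired: (105 − 100.6875)² / 100.6875 = 0.1847
  black long-haired: (33 − 33.5625)² / 33.5625 = 0.0094
  brown short-haired: (32 − 33.5625)² / 33.5625 = 0.0727
  brown long-haired: (9 − 11.1875)² / 11.1875 = 0.4277
χ² = 0.1847 + 0.0094 + 0.0727 + 0.4277 = 0.6945 ≈ 0.695

0.695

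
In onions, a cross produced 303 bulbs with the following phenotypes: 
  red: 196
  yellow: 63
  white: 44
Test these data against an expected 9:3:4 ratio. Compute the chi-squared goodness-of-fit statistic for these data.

The 9:3:4 ratio has 16 parts, so with N = 303 the expected counts are:
  red: 303 × 9/16 = 170.4375
  yellow: 303 × 3/16 = 56.8125
  white: 303 × 4/16 = 75.75
χ² = Σ (O − E)² / E
  red: (196 − 170.4375)² / 170.4375 = 3.8339
  yellow: (63 − 56.8125)² / 56.8125 = 0.6739
  white: (44 − 75.75)² / 75.75 = 13.3078
χ² = 3.8339 + 0.6739 + 13.3078 = 17.8156 ≈ 17.816

17.816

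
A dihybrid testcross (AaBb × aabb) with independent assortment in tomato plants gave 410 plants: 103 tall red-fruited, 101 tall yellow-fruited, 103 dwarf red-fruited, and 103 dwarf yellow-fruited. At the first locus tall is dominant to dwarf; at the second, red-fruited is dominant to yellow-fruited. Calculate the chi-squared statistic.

A dihybrid testcross with independent assortment gives a 1:1:1:1 ratio.
Under the 1:1:1:1 hypothesis (Σ ratio = 4, N = 410):
  tall red-fruited: 410 × 1/4 = 102.5
  tall yellow-fruited: 410 × 1/4 = 102.5
  dwarf red-fruited: 410 × 1/4 = 102.5
  dwarf yellow-fruited: 410 × 1/4 = 102.5
χ² = Σ (O − E)² / E
  tall red-fruited: (103 − 102.5)² / 102.5 = 0.0024
  tall yellow-fruited: (101 − 102.5)² / 102.5 = 0.0220
  dwarf red-fruited: (103 − 102.5)² / 102.5 = 0.0024
  dwarf yellow-fruited: (103 − 102.5)² / 102.5 = 0.0024
χ² = 0.0024 + 0.0220 + 0.0024 + 0.0024 = 0.0292 ≈ 0.029

0.029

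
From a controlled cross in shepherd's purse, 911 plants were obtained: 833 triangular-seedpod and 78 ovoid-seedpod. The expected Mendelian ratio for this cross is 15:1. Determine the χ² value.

8.311

Expected counts for N = 911 under a 15:1 ratio (total parts = 16):
  triangular-seedpod: 911 × 15/16 = 854.0625
  ovoid-seedpod: 911 × 1/16 = 56.9375
χ² = Σ (O − E)² / E
  triangular-seedpod: (833 − 854.0625)² / 854.0625 = 0.5194
  ovoid-seedpod: (78 − 56.9375)² / 56.9375 = 7.7915
χ² = 0.5194 + 7.7915 = 8.3109 ≈ 8.311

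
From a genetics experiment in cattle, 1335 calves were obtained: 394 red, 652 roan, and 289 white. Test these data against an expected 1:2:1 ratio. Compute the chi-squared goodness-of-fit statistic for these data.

17.237

Total ratio parts = 4. Expected numbers out of 1335:
  red: 1335 × 1/4 = 333.75
  roan: 1335 × 2/4 = 667.5
  white: 1335 × 1/4 = 333.75
χ² = Σ (O − E)² / E
  red: (394 − 333.75)² / 333.75 = 10.8766
  roan: (652 − 667.5)² / 667.5 = 0.3599
  white: (289 − 333.75)² / 333.75 = 6.0002
χ² = 10.8766 + 0.3599 + 6.0002 = 17.2367 ≈ 17.237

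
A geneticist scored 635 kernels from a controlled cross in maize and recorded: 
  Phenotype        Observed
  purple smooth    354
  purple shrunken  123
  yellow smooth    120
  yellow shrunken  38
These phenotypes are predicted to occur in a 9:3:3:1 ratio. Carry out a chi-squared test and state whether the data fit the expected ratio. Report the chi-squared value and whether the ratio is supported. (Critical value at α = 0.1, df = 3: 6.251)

Total ratio parts = 16. Expected numbers out of 635:
  purple smooth: 635 × 9/16 = 357.1875
  purple shrunken: 635 × 3/16 = 119.0625
  yellow smooth: 635 × 3/16 = 119.0625
  yellow shrunken: 635 × 1/16 = 39.6875
χ² = Σ (O − E)² / E
  purple smooth: (354 − 357.1875)² / 357.1875 = 0.0284
  purple shrunken: (123 − 119.0625)² / 119.0625 = 0.1302
  yellow smooth: (120 − 119.0625)² / 119.0625 = 0.0074
  yellow shrunken: (38 − 39.6875)² / 39.6875 = 0.0718
χ² = 0.0284 + 0.1302 + 0.0074 + 0.0718 = 0.2378 ≈ 0.238
Degrees of freedom = 4 − 1 = 3; critical value at α = 0.1 is 6.251.
Since 0.238 < 6.251, we fail to reject the null hypothesis — the data are consistent with the 9:3:3:1 ratio.

0.238; consistent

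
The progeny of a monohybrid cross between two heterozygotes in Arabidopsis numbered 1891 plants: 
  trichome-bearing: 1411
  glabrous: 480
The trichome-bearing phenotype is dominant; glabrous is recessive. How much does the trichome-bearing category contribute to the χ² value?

For a monohybrid cross between heterozygotes with complete dominance, the expected phenotypic ratio is 3:1.
Expected counts for N = 1891 under a 3:1 ratio (total parts = 4):
  trichome-bearing: 1891 × 3/4 = 1418.25
  glabrous: 1891 × 1/4 = 472.75
Contribution of trichome-bearing: (1411 − 1418.25)² / 1418.25 = 0.0371

0.037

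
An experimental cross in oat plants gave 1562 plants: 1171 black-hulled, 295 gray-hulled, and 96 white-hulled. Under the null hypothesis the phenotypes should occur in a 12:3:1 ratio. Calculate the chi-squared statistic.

The 12:3:1 ratio has 16 parts, so with N = 1562 the expected counts are:
  black-hulled: 1562 × 12/16 = 1171.5
  gray-hulled: 1562 × 3/16 = 292.875
  white-hulled: 1562 × 1/16 = 97.625
χ² = Σ (O − E)² / E
  black-hulled: (1171 − 1171.5)² / 1171.5 = 0.0002
  gray-hulled: (295 − 292.875)² / 292.875 = 0.0154
  white-hulled: (96 − 97.625)² / 97.625 = 0.0270
χ² = 0.0002 + 0.0154 + 0.0270 = 0.0426 ≈ 0.043

0.043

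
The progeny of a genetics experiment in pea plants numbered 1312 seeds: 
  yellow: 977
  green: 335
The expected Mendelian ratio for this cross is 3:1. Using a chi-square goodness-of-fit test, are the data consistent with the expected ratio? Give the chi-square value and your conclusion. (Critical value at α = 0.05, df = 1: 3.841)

Total ratio parts = 4. Expected numbers out of 1312:
  yellow: 1312 × 3/4 = 984
  green: 1312 × 1/4 = 328
χ² = Σ (O − E)² / E
  yellow: (977 − 984)² / 984 = 0.0498
  green: (335 − 328)² / 328 = 0.1494
χ² = 0.0498 + 0.1494 = 0.1992 ≈ 0.199
Degrees of freedom = 2 − 1 = 1; critical value at α = 0.05 is 3.841.
Since 0.199 < 3.841, we fail to reject the null hypothesis — the data are consistent with the 3:1 ratio.

0.199; consistent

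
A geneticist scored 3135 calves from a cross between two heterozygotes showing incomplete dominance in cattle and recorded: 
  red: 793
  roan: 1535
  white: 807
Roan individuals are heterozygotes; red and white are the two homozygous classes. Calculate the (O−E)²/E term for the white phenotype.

0.690

With incomplete dominance, a heterozygote × heterozygote cross gives a 1:2:1 phenotypic ratio.
The 1:2:1 ratio has 4 parts, so with N = 3135 the expected counts are:
  red: 3135 × 1/4 = 783.75
  roan: 3135 × 2/4 = 1567.5
  white: 3135 × 1/4 = 783.75
Contribution of white: (807 − 783.75)² / 783.75 = 0.6897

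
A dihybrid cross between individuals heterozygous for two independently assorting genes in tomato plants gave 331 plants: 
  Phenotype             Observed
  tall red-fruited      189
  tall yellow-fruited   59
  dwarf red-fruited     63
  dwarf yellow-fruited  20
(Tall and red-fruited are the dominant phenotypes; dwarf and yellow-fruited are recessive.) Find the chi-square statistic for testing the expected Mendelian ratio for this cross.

0.231

A dihybrid F₂ with independent assortment and complete dominance at both loci gives a 9:3:3:1 phenotypic ratio.
Expected counts for N = 331 under a 9:3:3:1 ratio (total parts = 16):
  tall red-fruited: 331 × 9/16 = 186.1875
  tall yellow-fruited: 331 × 3/16 = 62.0625
  dwarf red-fruited: 331 × 3/16 = 62.0625
  dwarf yellow-fruited: 331 × 1/16 = 20.6875
χ² = Σ (O − E)² / E
  tall red-fruited: (189 − 186.1875)² / 186.1875 = 0.0425
  tall yellow-fruited: (59 − 62.0625)² / 62.0625 = 0.1511
  dwarf red-fruited: (63 − 62.0625)² / 62.0625 = 0.0142
  dwarf yellow-fruited: (20 − 20.6875)² / 20.6875 = 0.0228
χ² = 0.0425 + 0.1511 + 0.0142 + 0.0228 = 0.2306 ≈ 0.231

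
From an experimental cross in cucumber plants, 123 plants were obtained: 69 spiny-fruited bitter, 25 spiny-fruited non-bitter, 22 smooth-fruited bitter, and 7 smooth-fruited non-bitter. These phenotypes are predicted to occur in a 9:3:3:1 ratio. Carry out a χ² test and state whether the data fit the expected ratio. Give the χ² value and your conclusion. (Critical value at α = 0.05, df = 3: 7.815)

Total ratio parts = 16. Expected numbers out of 123:
  spiny-fruited bitter: 123 × 9/16 = 69.1875
  spiny-fruited non-bitter: 123 × 3/16 = 23.0625
  smooth-fruited bitter: 123 × 3/16 = 23.0625
  smooth-fruited non-bitter: 123 × 1/16 = 7.6875
χ² = Σ (O − E)² / E
  spiny-fruited bitter: (69 − 69.1875)² / 69.1875 = 0.0005
  spiny-fruited non-bitter: (25 − 23.0625)² / 23.0625 = 0.1628
  smooth-fruited bitter: (22 − 23.0625)² / 23.0625 = 0.0489
  smooth-fruited non-bitter: (7 − 7.6875)² / 7.6875 = 0.0615
χ² = 0.0005 + 0.1628 + 0.0489 + 0.0615 = 0.2737 ≈ 0.274
Degrees of freedom = 4 − 1 = 3; critical value at α = 0.05 is 7.815.
Since 0.274 < 7.815, we fail to reject the null hypothesis — the data are consistent with the 9:3:3:1 ratio.

0.274; consistent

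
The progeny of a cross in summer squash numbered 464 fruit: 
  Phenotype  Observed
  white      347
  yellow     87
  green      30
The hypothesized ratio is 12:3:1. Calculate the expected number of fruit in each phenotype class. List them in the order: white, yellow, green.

348, 87, 29

Expected counts for N = 464 under a 12:3:1 ratio (total parts = 16):
  white: 464 × 12/16 = 348
  yellow: 464 × 3/16 = 87
  green: 464 × 1/16 = 29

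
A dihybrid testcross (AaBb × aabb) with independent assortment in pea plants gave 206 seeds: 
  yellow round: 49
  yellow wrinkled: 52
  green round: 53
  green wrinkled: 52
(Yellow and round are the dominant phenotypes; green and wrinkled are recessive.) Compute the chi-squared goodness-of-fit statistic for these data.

0.175

A dihybrid testcross with independent assortment gives a 1:1:1:1 ratio.
Expected counts for N = 206 under a 1:1:1:1 ratio (total parts = 4):
  yellow round: 206 × 1/4 = 51.5
  yellow wrinkled: 206 × 1/4 = 51.5
  green round: 206 × 1/4 = 51.5
  green wrinkled: 206 × 1/4 = 51.5
χ² = Σ (O − E)² / E
  yellow round: (49 − 51.5)² / 51.5 = 0.1214
  yellow wrinkled: (52 − 51.5)² / 51.5 = 0.0049
  green round: (53 − 51.5)² / 51.5 = 0.0437
  green wrinkled: (52 − 51.5)² / 51.5 = 0.0049
χ² = 0.1214 + 0.0049 + 0.0437 + 0.0049 = 0.1749 ≈ 0.175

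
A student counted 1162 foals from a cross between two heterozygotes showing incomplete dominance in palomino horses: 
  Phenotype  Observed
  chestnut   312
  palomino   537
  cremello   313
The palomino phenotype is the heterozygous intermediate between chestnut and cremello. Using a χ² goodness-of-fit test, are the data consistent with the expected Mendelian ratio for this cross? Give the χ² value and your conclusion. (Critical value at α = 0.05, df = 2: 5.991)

6.666; not consistent

With incomplete dominance, a heterozygote × heterozygote cross gives a 1:2:1 phenotypic ratio.
Under the 1:2:1 hypothesis (Σ ratio = 4, N = 1162):
  chestnut: 1162 × 1/4 = 290.5
  palomino: 1162 × 2/4 = 581
  cremello: 1162 × 1/4 = 290.5
χ² = Σ (O − E)² / E
  chestnut: (312 − 290.5)² / 290.5 = 1.5912
  palomino: (537 − 581)² / 581 = 3.3322
  cremello: (313 − 290.5)² / 290.5 = 1.7427
χ² = 1.5912 + 3.3322 + 1.7427 = 6.6661 ≈ 6.666
Degrees of freedom = 3 − 1 = 2; critical value at α = 0.05 is 5.991.
Since 6.666 > 5.991, we reject the null hypothesis — the data do not fit the 1:2:1 ratio.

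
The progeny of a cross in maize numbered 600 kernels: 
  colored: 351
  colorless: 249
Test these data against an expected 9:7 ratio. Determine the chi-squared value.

Expected counts for N = 600 under a 9:7 ratio (total parts = 16):
  colored: 600 × 9/16 = 337.5
  colorless: 600 × 7/16 = 262.5
χ² = Σ (O − E)² / E
  colored: (351 − 337.5)² / 337.5 = 0.5400
  colorless: (249 − 262.5)² / 262.5 = 0.6943
χ² = 0.5400 + 0.6943 = 1.2343 ≈ 1.234

1.234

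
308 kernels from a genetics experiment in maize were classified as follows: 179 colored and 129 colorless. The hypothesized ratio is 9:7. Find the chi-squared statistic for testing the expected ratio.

Expected counts for N = 308 under a 9:7 ratio (total parts = 16):
  colored: 308 × 9/16 = 173.25
  colorless: 308 × 7/16 = 134.75
χ² = Σ (O − E)² / E
  colored: (179 − 173.25)² / 173.25 = 0.1908
  colorless: (129 − 134.75)² / 134.75 = 0.2454
χ² = 0.1908 + 0.2454 = 0.4362 ≈ 0.436

0.436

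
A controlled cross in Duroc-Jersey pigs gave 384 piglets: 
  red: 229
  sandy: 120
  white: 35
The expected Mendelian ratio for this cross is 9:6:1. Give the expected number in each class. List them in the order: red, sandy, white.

216, 144, 24

Under the 9:6:1 hypothesis (Σ ratio = 16, N = 384):
  red: 384 × 9/16 = 216
  sandy: 384 × 6/16 = 144
  white: 384 × 1/16 = 24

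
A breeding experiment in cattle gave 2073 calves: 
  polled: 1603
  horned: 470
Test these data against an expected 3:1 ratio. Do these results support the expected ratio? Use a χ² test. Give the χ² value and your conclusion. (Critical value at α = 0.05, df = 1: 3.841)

5.990; not consistent

The 3:1 ratio has 4 parts, so with N = 2073 the expected counts are:
  polled: 2073 × 3/4 = 1554.75
  horned: 2073 × 1/4 = 518.25
χ² = Σ (O − E)² / E
  polled: (1603 − 1554.75)² / 1554.75 = 1.4974
  horned: (470 − 518.25)² / 518.25 = 4.4922
χ² = 1.4974 + 4.4922 = 5.9896 ≈ 5.990
Degrees of freedom = 2 − 1 = 1; critical value at α = 0.05 is 3.841.
Since 5.990 > 3.841, we reject the null hypothesis — the data do not fit the 3:1 ratio.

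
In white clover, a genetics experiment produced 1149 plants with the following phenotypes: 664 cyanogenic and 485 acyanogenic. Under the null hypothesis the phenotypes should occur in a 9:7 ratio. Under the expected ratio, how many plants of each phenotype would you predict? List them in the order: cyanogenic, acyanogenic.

646.3125, 502.6875

The 9:7 ratio has 16 parts, so with N = 1149 the expected counts are:
  cyanogenic: 1149 × 9/16 = 646.3125
  acyanogenic: 1149 × 7/16 = 502.6875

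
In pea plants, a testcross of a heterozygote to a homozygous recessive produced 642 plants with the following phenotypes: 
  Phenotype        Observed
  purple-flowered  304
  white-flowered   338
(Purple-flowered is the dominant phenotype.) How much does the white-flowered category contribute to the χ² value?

A testcross of a heterozygote (Aa × aa) gives a 1:1 phenotypic ratio.
Total ratio parts = 2. Expected numbers out of 642:
  purple-flowered: 642 × 1/2 = 321
  white-flowered: 642 × 1/2 = 321
Contribution of white-flowered: (338 − 321)² / 321 = 0.9003

0.900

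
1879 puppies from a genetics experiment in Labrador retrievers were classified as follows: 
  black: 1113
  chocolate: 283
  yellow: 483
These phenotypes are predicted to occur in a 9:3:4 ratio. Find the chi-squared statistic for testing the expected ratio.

16.984

Total ratio parts = 16. Expected numbers out of 1879:
  black: 1879 × 9/16 = 1056.9375
  chocolate: 1879 × 3/16 = 352.3125
  yellow: 1879 × 4/16 = 469.75
χ² = Σ (O − E)² / E
  black: (1113 − 1056.9375)² / 1056.9375 = 2.9737
  chocolate: (283 − 352.3125)² / 352.3125 = 13.6363
  yellow: (483 − 469.75)² / 469.75 = 0.3737
χ² = 2.9737 + 13.6363 + 0.3737 = 16.9837 ≈ 16.984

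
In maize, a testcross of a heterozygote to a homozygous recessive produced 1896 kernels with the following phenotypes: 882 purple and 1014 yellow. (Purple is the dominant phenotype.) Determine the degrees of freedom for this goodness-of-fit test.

1

A testcross of a heterozygote (Aa × aa) gives a 1:1 phenotypic ratio.
A goodness-of-fit test with 2 phenotype classes has df = 2 − 1 = 1.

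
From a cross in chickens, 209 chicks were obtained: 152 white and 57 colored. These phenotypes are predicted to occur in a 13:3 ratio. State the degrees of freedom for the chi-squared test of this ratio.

1

A goodness-of-fit test with 2 phenotype classes has df = 2 − 1 = 1.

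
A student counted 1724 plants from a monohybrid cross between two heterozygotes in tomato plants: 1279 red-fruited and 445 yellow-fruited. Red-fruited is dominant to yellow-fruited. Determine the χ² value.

For a monohybrid cross between heterozygotes with complete dominance, the expected phenotypic ratio is 3:1.
Total ratio parts = 4. Expected numbers out of 1724:
  red-fruited: 1724 × 3/4 = 1293
  yellow-fruited: 1724 × 1/4 = 431
χ² = Σ (O − E)² / E
  red-fruited: (1279 − 1293)² / 1293 = 0.1516
  yellow-fruited: (445 − 431)² / 431 = 0.4548
χ² = 0.1516 + 0.4548 = 0.6064 ≈ 0.606

0.606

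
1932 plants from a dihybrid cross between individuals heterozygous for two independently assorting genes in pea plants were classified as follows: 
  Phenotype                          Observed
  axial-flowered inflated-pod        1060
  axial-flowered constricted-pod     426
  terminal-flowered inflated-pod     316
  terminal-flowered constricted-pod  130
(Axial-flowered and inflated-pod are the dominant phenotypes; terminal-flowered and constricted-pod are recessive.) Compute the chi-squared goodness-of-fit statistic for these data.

18.491

A dihybrid F₂ with independent assortment and complete dominance at both loci gives a 9:3:3:1 phenotypic ratio.
Expected counts for N = 1932 under a 9:3:3:1 ratio (total parts = 16):
  axial-flowered inflated-pod: 1932 × 9/16 = 1086.75
  axial-flowered constricted-pod: 1932 × 3/16 = 362.25
  terminal-flowered inflated-pod: 1932 × 3/16 = 362.25
  terminal-flowered constricted-pod: 1932 × 1/16 = 120.75
χ² = Σ (O − E)² / E
  axial-flowered inflated-pod: (1060 − 1086.75)² / 1086.75 = 0.6584
  axial-flowered constricted-pod: (426 − 362.25)² / 362.25 = 11.2189
  terminal-flowered inflated-pod: (316 − 362.25)² / 362.25 = 5.9049
  terminal-flowered constricted-pod: (130 − 120.75)² / 120.75 = 0.7086
χ² = 0.6584 + 11.2189 + 5.9049 + 0.7086 = 18.4908 ≈ 18.491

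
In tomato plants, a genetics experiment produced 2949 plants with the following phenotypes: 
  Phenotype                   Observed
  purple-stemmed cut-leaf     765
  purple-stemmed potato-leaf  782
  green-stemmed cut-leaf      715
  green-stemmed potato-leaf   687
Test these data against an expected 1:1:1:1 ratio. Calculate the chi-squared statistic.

7.857

The 1:1:1:1 ratio has 4 parts, so with N = 2949 the expected counts are:
  purple-stemmed cut-leaf: 2949 × 1/4 = 737.25
  purple-stemmed potato-leaf: 2949 × 1/4 = 737.25
  green-stemmed cut-leaf: 2949 × 1/4 = 737.25
  green-stemmed potato-leaf: 2949 × 1/4 = 737.25
χ² = Σ (O − E)² / E
  purple-stemmed cut-leaf: (765 − 737.25)² / 737.25 = 1.0445
  purple-stemmed potato-leaf: (782 − 737.25)² / 737.25 = 2.7163
  green-stemmed cut-leaf: (715 − 737.25)² / 737.25 = 0.6715
  green-stemmed potato-leaf: (687 − 737.25)² / 737.25 = 3.4250
χ² = 1.0445 + 2.7163 + 0.6715 + 3.4250 = 7.8573 ≈ 7.857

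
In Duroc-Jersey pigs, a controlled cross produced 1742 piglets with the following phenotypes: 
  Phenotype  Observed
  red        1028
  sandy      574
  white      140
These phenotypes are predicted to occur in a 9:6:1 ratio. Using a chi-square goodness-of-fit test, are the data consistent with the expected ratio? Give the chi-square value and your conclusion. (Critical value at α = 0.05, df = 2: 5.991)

Under the 9:6:1 hypothesis (Σ ratio = 16, N = 1742):
  red: 1742 × 9/16 = 979.875
  sandy: 1742 × 6/16 = 653.25
  white: 1742 × 1/16 = 108.875
χ² = Σ (O − E)² / E
  red: (1028 − 979.875)² / 979.875 = 2.3636
  sandy: (574 − 653.25)² / 653.25 = 9.6143
  white: (140 − 108.875)² / 108.875 = 8.8980
χ² = 2.3636 + 9.6143 + 8.8980 = 20.8759 ≈ 20.876
Degrees of freedom = 3 − 1 = 2; critical value at α = 0.05 is 5.991.
Since 20.876 > 5.991, we reject the null hypothesis — the data do not fit the 9:6:1 ratio.

20.876; not consistent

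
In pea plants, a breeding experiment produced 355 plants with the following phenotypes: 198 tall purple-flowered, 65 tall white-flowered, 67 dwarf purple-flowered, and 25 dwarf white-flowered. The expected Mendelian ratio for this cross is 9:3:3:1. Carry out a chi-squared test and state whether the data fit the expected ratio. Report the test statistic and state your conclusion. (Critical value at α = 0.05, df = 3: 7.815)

0.410; consistent

Expected counts for N = 355 under a 9:3:3:1 ratio (total parts = 16):
  tall purple-flowered: 355 × 9/16 = 199.6875
  tall white-flowered: 355 × 3/16 = 66.5625
  dwarf purple-flowered: 355 × 3/16 = 66.5625
  dwarf white-flowered: 355 × 1/16 = 22.1875
χ² = Σ (O − E)² / E
  tall purple-flowered: (198 − 199.6875)² / 199.6875 = 0.0143
  tall white-flowered: (65 − 66.5625)² / 66.5625 = 0.0367
  dwarf purple-flowered: (67 − 66.5625)² / 66.5625 = 0.0029
  dwarf white-flowered: (25 − 22.1875)² / 22.1875 = 0.3565
χ² = 0.0143 + 0.0367 + 0.0029 + 0.3565 = 0.4104 ≈ 0.410
Degrees of freedom = 4 − 1 = 3; critical value at α = 0.05 is 7.815.
Since 0.410 < 7.815, we fail to reject the null hypothesis — the data are consistent with the 9:3:3:1 ratio.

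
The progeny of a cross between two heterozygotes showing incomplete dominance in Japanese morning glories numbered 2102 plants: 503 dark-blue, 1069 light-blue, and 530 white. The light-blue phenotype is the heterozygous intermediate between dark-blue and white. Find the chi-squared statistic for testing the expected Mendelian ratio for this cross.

1.310

With incomplete dominance, a heterozygote × heterozygote cross gives a 1:2:1 phenotypic ratio.
Total ratio parts = 4. Expected numbers out of 2102:
  dark-blue: 2102 × 1/4 = 525.5
  light-blue: 2102 × 2/4 = 1051
  white: 2102 × 1/4 = 525.5
χ² = Σ (O − E)² / E
  dark-blue: (503 − 525.5)² / 525.5 = 0.9634
  light-blue: (1069 − 1051)² / 1051 = 0.3083
  white: (530 − 525.5)² / 525.5 = 0.0385
χ² = 0.9634 + 0.3083 + 0.0385 = 1.3102 ≈ 1.310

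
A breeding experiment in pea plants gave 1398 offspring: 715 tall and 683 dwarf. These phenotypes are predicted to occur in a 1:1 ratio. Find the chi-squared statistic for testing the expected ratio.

Total ratio parts = 2. Expected numbers out of 1398:
  tall: 1398 × 1/2 = 699
  dwarf: 1398 × 1/2 = 699
χ² = Σ (O − E)² / E
  tall: (715 − 699)² / 699 = 0.3662
  dwarf: (683 − 699)² / 699 = 0.3662
χ² = 0.3662 + 0.3662 = 0.7324 ≈ 0.732

0.732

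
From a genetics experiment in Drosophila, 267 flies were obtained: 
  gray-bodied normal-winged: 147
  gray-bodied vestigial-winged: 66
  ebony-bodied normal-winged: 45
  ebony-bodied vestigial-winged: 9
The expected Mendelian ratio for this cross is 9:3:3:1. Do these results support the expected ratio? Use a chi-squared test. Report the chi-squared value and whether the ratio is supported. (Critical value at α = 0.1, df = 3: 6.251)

9.195; not consistent

The 9:3:3:1 ratio has 16 parts, so with N = 267 the expected counts are:
  gray-bodied normal-winged: 267 × 9/16 = 150.1875
  gray-bodied vestigial-winged: 267 × 3/16 = 50.0625
  ebony-bodied normal-winged: 267 × 3/16 = 50.0625
  ebony-bodied vestigial-winged: 267 × 1/16 = 16.6875
χ² = Σ (O − E)² / E
  gray-bodied normal-winged: (147 − 150.1875)² / 150.1875 = 0.0676
  gray-bodied vestigial-winged: (66 − 50.0625)² / 50.0625 = 5.0737
  ebony-bodied normal-winged: (45 − 50.0625)² / 50.0625 = 0.5119
  ebony-bodied vestigial-winged: (9 − 16.6875)² / 16.6875 = 3.5414
χ² = 0.0676 + 5.0737 + 0.5119 + 3.5414 = 9.1946 ≈ 9.195
Degrees of freedom = 4 − 1 = 3; critical value at α = 0.1 is 6.251.
Since 9.195 > 6.251, we reject the null hypothesis — the data do not fit the 9:3:3:1 ratio.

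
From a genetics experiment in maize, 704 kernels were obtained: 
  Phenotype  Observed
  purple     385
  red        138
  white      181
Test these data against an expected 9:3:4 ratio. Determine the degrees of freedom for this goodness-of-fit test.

A goodness-of-fit test with 3 phenotype classes has df = 3 − 1 = 2.

2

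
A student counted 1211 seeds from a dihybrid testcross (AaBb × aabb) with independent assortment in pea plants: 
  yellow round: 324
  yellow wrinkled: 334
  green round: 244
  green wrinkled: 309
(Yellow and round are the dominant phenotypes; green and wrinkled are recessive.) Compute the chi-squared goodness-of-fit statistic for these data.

16.247

A dihybrid testcross with independent assortment gives a 1:1:1:1 ratio.
Under the 1:1:1:1 hypothesis (Σ ratio = 4, N = 1211):
  yellow round: 1211 × 1/4 = 302.75
  yellow wrinkled: 1211 × 1/4 = 302.75
  green round: 1211 × 1/4 = 302.75
  green wrinkled: 1211 × 1/4 = 302.75
χ² = Σ (O − E)² / E
  yellow round: (324 − 302.75)² / 302.75 = 1.4915
  yellow wrinkled: (334 − 302.75)² / 302.75 = 3.2256
  green round: (244 − 302.75)² / 302.75 = 11.4007
  green wrinkled: (309 − 302.75)² / 302.75 = 0.1290
χ² = 1.4915 + 3.2256 + 11.4007 + 0.1290 = 16.2468 ≈ 16.247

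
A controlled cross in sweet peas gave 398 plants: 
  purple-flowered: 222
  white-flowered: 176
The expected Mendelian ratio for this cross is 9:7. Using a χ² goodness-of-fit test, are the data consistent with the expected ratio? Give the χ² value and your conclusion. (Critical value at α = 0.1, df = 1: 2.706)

Expected counts for N = 398 under a 9:7 ratio (total parts = 16):
  purple-flowered: 398 × 9/16 = 223.875
  white-flowered: 398 × 7/16 = 174.125
χ² = Σ (O − E)² / E
  purple-flowered: (222 − 223.875)² / 223.875 = 0.0157
  white-flowered: (176 − 174.125)² / 174.125 = 0.0202
χ² = 0.0157 + 0.0202 = 0.0359 ≈ 0.036
Degrees of freedom = 2 − 1 = 1; critical value at α = 0.1 is 2.706.
Since 0.036 < 2.706, we fail to reject the null hypothesis — the data are consistent with the 9:7 ratio.

0.036; consistent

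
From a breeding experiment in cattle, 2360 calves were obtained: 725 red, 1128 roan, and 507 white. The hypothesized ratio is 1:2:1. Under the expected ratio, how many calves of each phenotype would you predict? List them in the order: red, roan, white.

Under the 1:2:1 hypothesis (Σ ratio = 4, N = 2360):
  red: 2360 × 1/4 = 590
  roan: 2360 × 2/4 = 1180
  white: 2360 × 1/4 = 590

590, 1180, 590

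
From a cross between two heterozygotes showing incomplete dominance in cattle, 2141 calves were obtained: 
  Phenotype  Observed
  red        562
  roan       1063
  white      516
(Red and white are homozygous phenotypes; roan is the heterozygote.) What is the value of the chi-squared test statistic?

With incomplete dominance, a heterozygote × heterozygote cross gives a 1:2:1 phenotypic ratio.
Expected counts for N = 2141 under a 1:2:1 ratio (total parts = 4):
  red: 2141 × 1/4 = 535.25
  roan: 2141 × 2/4 = 1070.5
  white: 2141 × 1/4 = 535.25
χ² = Σ (O − E)² / E
  red: (562 − 535.25)² / 535.25 = 1.3369
  roan: (1063 − 1070.5)² / 1070.5 = 0.0525
  white: (516 − 535.25)² / 535.25 = 0.6923
χ² = 1.3369 + 0.0525 + 0.6923 = 2.0817 ≈ 2.082

2.082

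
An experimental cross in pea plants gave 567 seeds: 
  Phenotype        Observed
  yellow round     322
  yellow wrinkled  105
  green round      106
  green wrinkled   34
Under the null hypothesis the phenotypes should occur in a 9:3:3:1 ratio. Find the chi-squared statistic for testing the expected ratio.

Under the 9:3:3:1 hypothesis (Σ ratio = 16, N = 567):
  yellow round: 567 × 9/16 = 318.9375
  yellow wrinkled: 567 × 3/16 = 106.3125
  green round: 567 × 3/16 = 106.3125
  green wrinkled: 567 × 1/16 = 35.4375
χ² = Σ (O − E)² / E
  yellow round: (322 − 318.9375)² / 318.9375 = 0.0294
  yellow wrinkled: (105 − 106.3125)² / 106.3125 = 0.0162
  green round: (106 − 106.3125)² / 106.3125 = 0.0009
  green wrinkled: (34 − 35.4375)² / 35.4375 = 0.0583
χ² = 0.0294 + 0.0162 + 0.0009 + 0.0583 = 0.1048 ≈ 0.105

0.105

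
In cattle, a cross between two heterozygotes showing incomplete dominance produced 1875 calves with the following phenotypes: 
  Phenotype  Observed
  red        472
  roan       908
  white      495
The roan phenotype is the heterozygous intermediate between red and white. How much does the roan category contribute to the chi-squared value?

With incomplete dominance, a heterozygote × heterozygote cross gives a 1:2:1 phenotypic ratio.
Under the 1:2:1 hypothesis (Σ ratio = 4, N = 1875):
  red: 1875 × 1/4 = 468.75
  roan: 1875 × 2/4 = 937.5
  white: 1875 × 1/4 = 468.75
Contribution of roan: (908 − 937.5)² / 937.5 = 0.9283

0.928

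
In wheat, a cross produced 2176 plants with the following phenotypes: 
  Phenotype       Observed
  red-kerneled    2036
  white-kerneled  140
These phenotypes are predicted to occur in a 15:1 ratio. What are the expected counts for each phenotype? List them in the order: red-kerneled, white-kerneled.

The 15:1 ratio has 16 parts, so with N = 2176 the expected counts are:
  red-kerneled: 2176 × 15/16 = 2040
  white-kerneled: 2176 × 1/16 = 136

2040, 136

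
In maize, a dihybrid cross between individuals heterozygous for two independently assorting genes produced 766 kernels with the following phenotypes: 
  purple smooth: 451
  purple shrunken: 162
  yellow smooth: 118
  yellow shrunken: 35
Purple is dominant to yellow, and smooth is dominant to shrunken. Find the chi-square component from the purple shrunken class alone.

A dihybrid F₂ with independent assortment and complete dominance at both loci gives a 9:3:3:1 phenotypic ratio.
Under the 9:3:3:1 hypothesis (Σ ratio = 16, N = 766):
  purple smooth: 766 × 9/16 = 430.875
  purple shrunken: 766 × 3/16 = 143.625
  yellow smooth: 766 × 3/16 = 143.625
  yellow shrunken: 766 × 1/16 = 47.875
Contribution of purple shrunken: (162 − 143.625)² / 143.625 = 2.3508

2.351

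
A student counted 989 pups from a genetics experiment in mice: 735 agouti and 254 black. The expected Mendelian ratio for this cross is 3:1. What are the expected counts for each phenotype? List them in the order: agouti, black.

Under the 3:1 hypothesis (Σ ratio = 4, N = 989):
  agouti: 989 × 3/4 = 741.75
  black: 989 × 1/4 = 247.25

741.75, 247.25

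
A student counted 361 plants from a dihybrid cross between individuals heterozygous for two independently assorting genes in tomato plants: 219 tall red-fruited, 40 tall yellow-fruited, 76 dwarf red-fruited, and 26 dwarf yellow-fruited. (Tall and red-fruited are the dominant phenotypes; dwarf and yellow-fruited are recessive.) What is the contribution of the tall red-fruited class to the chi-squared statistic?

A dihybrid F₂ with independent assortment and complete dominance at both loci gives a 9:3:3:1 phenotypic ratio.
Total ratio parts = 16. Expected numbers out of 361:
  tall red-fruited: 361 × 9/16 = 203.0625
  tall yellow-fruited: 361 × 3/16 = 67.6875
  dwarf red-fruited: 361 × 3/16 = 67.6875
  dwarf yellow-fruited: 361 × 1/16 = 22.5625
Contribution of tall red-fruited: (219 − 203.0625)² / 203.0625 = 1.2509

1.251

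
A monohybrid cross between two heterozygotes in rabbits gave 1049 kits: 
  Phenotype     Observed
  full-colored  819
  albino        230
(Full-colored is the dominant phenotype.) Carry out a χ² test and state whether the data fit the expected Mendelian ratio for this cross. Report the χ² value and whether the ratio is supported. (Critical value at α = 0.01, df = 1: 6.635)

For a monohybrid cross between heterozygotes with complete dominance, the expected phenotypic ratio is 3:1.
Under the 3:1 hypothesis (Σ ratio = 4, N = 1049):
  full-colored: 1049 × 3/4 = 786.75
  albino: 1049 × 1/4 = 262.25
χ² = Σ (O − E)² / E
  full-colored: (819 − 786.75)² / 786.75 = 1.3220
  albino: (230 − 262.25)² / 262.25 = 3.9659
χ² = 1.3220 + 3.9659 = 5.2879 ≈ 5.288
Degrees of freedom = 2 − 1 = 1; critical value at α = 0.01 is 6.635.
Since 5.288 < 6.635, we fail to reject the null hypothesis — the data are consistent with the 3:1 ratio.

5.288; consistent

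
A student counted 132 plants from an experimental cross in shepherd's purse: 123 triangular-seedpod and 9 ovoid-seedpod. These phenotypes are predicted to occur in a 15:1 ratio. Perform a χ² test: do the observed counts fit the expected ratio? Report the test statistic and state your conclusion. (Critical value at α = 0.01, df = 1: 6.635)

Expected counts for N = 132 under a 15:1 ratio (total parts = 16):
  triangular-seedpod: 132 × 15/16 = 123.75
  ovoid-seedpod: 132 × 1/16 = 8.25
χ² = Σ (O − E)² / E
  triangular-seedpod: (123 − 123.75)² / 123.75 = 0.0045
  ovoid-seedpod: (9 − 8.25)² / 8.25 = 0.0682
χ² = 0.0045 + 0.0682 = 0.0727 ≈ 0.073
Degrees of freedom = 2 − 1 = 1; critical value at α = 0.01 is 6.635.
Since 0.073 < 6.635, we fail to reject the null hypothesis — the data are consistent with the 15:1 ratio.

0.073; consistent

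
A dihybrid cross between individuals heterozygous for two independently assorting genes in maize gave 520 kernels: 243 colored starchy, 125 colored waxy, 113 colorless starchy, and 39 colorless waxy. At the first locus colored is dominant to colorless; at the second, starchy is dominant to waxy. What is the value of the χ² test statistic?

A dihybrid F₂ with independent assortment and complete dominance at both loci gives a 9:3:3:1 phenotypic ratio.
Total ratio parts = 16. Expected numbers out of 520:
  colored starchy: 520 × 9/16 = 292.5
  colored waxy: 520 × 3/16 = 97.5
  colorless starchy: 520 × 3/16 = 97.5
  colorless waxy: 520 × 1/16 = 32.5
χ² = Σ (O − E)² / E
  colored starchy: (243 − 292.5)² / 292.5 = 8.3769
  colored waxy: (125 − 97.5)² / 97.5 = 7.7564
  colorless starchy: (113 − 97.5)² / 97.5 = 2.4641
  colorless waxy: (39 − 32.5)² / 32.5 = 1.3000
χ² = 8.3769 + 7.7564 + 2.4641 + 1.3000 = 19.8974 ≈ 19.897

19.897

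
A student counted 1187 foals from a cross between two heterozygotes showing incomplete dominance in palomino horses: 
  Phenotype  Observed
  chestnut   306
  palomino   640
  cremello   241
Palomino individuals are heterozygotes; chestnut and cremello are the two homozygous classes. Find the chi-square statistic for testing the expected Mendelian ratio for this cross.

14.405

With incomplete dominance, a heterozygote × heterozygote cross gives a 1:2:1 phenotypic ratio.
Total ratio parts = 4. Expected numbers out of 1187:
  chestnut: 1187 × 1/4 = 296.75
  palomino: 1187 × 2/4 = 593.5
  cremello: 1187 × 1/4 = 296.75
χ² = Σ (O − E)² / E
  chestnut: (306 − 296.75)² / 296.75 = 0.2883
  palomino: (640 − 593.5)² / 593.5 = 3.6432
  cremello: (241 − 296.75)² / 296.75 = 10.4737
χ² = 0.2883 + 3.6432 + 10.4737 = 14.4052 ≈ 14.405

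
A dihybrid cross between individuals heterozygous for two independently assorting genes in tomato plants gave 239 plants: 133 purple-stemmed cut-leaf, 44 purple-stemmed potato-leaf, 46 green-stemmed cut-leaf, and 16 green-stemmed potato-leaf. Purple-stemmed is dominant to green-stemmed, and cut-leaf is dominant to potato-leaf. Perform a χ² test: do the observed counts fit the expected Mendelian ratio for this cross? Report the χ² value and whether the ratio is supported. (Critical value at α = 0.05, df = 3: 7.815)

A dihybrid F₂ with independent assortment and complete dominance at both loci gives a 9:3:3:1 phenotypic ratio.
Total ratio parts = 16. Expected numbers out of 239:
  purple-stemmed cut-leaf: 239 × 9/16 = 134.4375
  purple-stemmed potato-leaf: 239 × 3/16 = 44.8125
  green-stemmed cut-leaf: 239 × 3/16 = 44.8125
  green-stemmed potato-leaf: 239 × 1/16 = 14.9375
χ² = Σ (O − E)² / E
  purple-stemmed cut-leaf: (133 − 134.4375)² / 134.4375 = 0.0154
  purple-stemmed potato-leaf: (44 − 44.8125)² / 44.8125 = 0.0147
  green-stemmed cut-leaf: (46 − 44.8125)² / 44.8125 = 0.0315
  green-stemmed potato-leaf: (16 − 14.9375)² / 14.9375 = 0.0756
χ² = 0.0154 + 0.0147 + 0.0315 + 0.0756 = 0.1372 ≈ 0.137
Degrees of freedom = 4 − 1 = 3; critical value at α = 0.05 is 7.815.
Since 0.137 < 7.815, we fail to reject the null hypothesis — the data are consistent with the 9:3:3:1 ratio.

0.137; consistent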